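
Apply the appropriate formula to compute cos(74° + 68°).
cos(74° + 68°) = cos 74° cos 68° - sin 74° sin 68° = -0.788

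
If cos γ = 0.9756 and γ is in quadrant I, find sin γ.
sin γ = 0.2196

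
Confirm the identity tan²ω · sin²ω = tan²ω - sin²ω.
RHS = sin²ω/cos²ω - sin²ω = sin²ω(1/cos²ω - 1) = sin²ω · (1 - cos²ω)/cos²ω = sin²ω · sin²ω/cos²ω = sin²ω · tan²ω = LHS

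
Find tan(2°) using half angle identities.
tan(2°) = sin 4° / (1 + cos 4°) = 0.03492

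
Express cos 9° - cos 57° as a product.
cos 9° - cos 57° = -2 sin(33°) sin(-24°)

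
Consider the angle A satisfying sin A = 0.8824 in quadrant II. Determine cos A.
cos A = ±√(1 - sin²A) = -0.4705 (negative in QII)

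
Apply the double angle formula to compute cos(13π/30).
cos(13π/30) = cos²13π/60 - sin²13π/60 = 0.2079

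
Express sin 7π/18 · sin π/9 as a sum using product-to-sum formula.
sin 7π/18 sin π/9 = (1/2)[cos(7π/18-π/9) - cos(7π/18+π/9)]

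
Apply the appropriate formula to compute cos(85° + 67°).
cos(85° + 67°) = cos 85° cos 67° - sin 85° sin 67° = -0.8829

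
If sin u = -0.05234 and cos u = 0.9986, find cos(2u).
cos(2u) = cos²u - sin²u = 0.9945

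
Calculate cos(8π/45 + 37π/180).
cos(8π/45 + 37π/180) = cos 8π/45 cos 37π/180 - sin 8π/45 sin 37π/180 = 0.3584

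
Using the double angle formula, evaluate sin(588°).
sin(588°) = 2 sin 294° cos 294° = -0.7431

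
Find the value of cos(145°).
cos(145°) = -0.8192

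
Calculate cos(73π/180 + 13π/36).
cos(73π/180 + 13π/36) = cos 73π/180 cos 13π/36 - sin 73π/180 sin 13π/36 = -0.7431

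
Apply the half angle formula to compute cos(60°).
cos(60°) = √((1 + cos 120°)/2) = 1/2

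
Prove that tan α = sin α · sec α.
RHS = sin α · (1/cos α) = sin α/cos α = tan α = LHS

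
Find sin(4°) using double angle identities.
sin(4°) = 2 sin 2° cos 2° = 0.06976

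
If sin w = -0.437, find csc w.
csc w = 1/sin w = -2.288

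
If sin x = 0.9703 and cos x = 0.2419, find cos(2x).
cos(2x) = cos²x - sin²x = -0.883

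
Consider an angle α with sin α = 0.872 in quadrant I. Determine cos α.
cos α = √(1 - sin²α) = 0.4895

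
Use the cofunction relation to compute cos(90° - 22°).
cos(90° - 22°) = sin(22°) = 0.3746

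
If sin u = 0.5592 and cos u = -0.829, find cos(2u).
cos(2u) = cos²u - sin²u = 0.3745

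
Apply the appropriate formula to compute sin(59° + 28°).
sin(59° + 28°) = sin 59° cos 28° + cos 59° sin 28° = 0.9986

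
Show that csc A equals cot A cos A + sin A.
RHS = cos²A/sin A + sin A = (cos²A + sin²A)/sin A = 1/sin A = csc A = LHS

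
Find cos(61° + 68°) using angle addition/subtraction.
cos(61° + 68°) = cos 61° cos 68° - sin 61° sin 68° = -0.6293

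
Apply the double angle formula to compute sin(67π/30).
sin(67π/30) = 2 sin 67π/60 cos 67π/60 = 0.6691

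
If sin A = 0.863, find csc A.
csc A = 1/sin A = 1.159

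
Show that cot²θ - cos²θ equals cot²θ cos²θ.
LHS = cos²θ/sin²θ - cos²θ = cos²θ(1/sin²θ - 1) = cos²θ · (1 - sin²θ)/sin²θ = cos²θ · cos²θ/sin²θ = cos²θ · cot²θ = RHS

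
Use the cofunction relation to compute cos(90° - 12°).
cos(90° - 12°) = sin(12°) = 0.2079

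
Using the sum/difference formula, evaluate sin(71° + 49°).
sin(71° + 49°) = sin 71° cos 49° + cos 71° sin 49° = √3/2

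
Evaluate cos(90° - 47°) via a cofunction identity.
cos(90° - 47°) = sin(47°) = 0.7314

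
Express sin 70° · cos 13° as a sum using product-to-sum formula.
sin 70° cos 13° = (1/2)[sin(70°+13°) + sin(70°-13°)]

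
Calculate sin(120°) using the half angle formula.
sin(120°) = √((1 - cos 240°)/2) = √3/2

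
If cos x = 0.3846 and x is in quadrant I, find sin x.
sin x = 0.9231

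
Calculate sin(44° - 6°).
sin(44° - 6°) = sin 44° cos 6° - cos 44° sin 6° = 0.6157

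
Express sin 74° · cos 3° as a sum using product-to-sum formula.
sin 74° cos 3° = (1/2)[sin(74°+3°) + sin(74°-3°)]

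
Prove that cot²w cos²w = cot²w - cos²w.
RHS = cos²w/sin²w - cos²w = cos²w(1/sin²w - 1) = cos²w · (1 - sin²w)/sin²w = cos²w · cos²w/sin²w = cos²w · cot²w = LHS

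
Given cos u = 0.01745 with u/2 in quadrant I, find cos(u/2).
cos(u/2) = ±√((1 + cos u)/2); positive since u/2 ∈ QI, so cos(u/2) = 0.7132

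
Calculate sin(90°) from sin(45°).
sin(90°) = 2 sin 45° cos 45° = 1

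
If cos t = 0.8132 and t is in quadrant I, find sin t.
sin t = 0.582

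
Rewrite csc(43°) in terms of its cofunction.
csc(43°) = sec(90° - 43°) = sec(47°)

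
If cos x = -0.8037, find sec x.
sec x = 1/cos x = -1.244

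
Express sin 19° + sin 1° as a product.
sin 19° + sin 1° = 2 sin(10°) cos(9°)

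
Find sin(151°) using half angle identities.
sin(151°) = √((1 - cos 302°)/2) = 0.4848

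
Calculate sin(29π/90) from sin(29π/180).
sin(29π/90) = 2 sin 29π/180 cos 29π/180 = 0.848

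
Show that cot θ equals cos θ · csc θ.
RHS = cos θ · (1/sin θ) = cos θ/sin θ = cot θ = LHS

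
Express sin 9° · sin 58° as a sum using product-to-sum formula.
sin 9° sin 58° = (1/2)[cos(9°-58°) - cos(9°+58°)]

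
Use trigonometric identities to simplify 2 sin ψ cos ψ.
2 sin ψ cos ψ = sin(2ψ) (using Double angle)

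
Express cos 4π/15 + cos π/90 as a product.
cos 4π/15 + cos π/90 = 2 cos(5π/36) cos(23π/180)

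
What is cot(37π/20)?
cot(37π/20) = -1.963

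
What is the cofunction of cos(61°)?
cos(61°) = sin(90° - 61°) = sin(29°)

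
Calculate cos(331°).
cos(331°) = 0.8746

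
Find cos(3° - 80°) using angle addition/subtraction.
cos(3° - 80°) = cos 3° cos 80° + sin 3° sin 80° = 0.225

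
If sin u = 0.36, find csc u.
csc u = 1/sin u = 2.778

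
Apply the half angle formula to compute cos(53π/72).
cos(53π/72) = -√((1 + cos 53π/36)/2) = -0.6756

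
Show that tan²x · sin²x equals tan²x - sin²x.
RHS = sin²x/cos²x - sin²x = sin²x(1/cos²x - 1) = sin²x · (1 - cos²x)/cos²x = sin²x · sin²x/cos²x = sin²x · tan²x = LHS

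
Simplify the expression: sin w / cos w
sin w / cos w = tan w (using Quotient identity)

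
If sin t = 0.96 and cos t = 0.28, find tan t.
tan t = sin t / cos t = 3.429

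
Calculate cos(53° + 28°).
cos(53° + 28°) = cos 53° cos 28° - sin 53° sin 28° = 0.1564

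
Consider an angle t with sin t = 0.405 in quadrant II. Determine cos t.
cos t = ±√(1 - sin²t) = -0.9143 (negative in QII)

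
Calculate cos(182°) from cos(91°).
cos(182°) = cos²91° - sin²91° = -0.9994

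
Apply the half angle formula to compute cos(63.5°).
cos(63.5°) = √((1 + cos 127°)/2) = 0.4462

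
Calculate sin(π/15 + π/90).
sin(π/15 + π/90) = sin π/15 cos π/90 + cos π/15 sin π/90 = 0.2419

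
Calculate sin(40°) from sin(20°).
sin(40°) = 2 sin 20° cos 20° = 0.6428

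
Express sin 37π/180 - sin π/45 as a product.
sin 37π/180 - sin π/45 = 2 cos(41π/360) sin(11π/120)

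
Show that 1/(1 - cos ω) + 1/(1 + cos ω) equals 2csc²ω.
LHS = [(1 + cos ω) + (1 - cos ω)] / [(1 - cos ω)(1 + cos ω)] = 2/(1 - cos²ω) = 2/sin²ω = 2csc²ω = RHS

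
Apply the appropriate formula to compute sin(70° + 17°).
sin(70° + 17°) = sin 70° cos 17° + cos 70° sin 17° = 0.9986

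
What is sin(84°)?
sin(84°) = 0.9945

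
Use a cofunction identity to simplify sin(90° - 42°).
sin(90° - 42°) = cos(42°)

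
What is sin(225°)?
sin(225°) = -√2/2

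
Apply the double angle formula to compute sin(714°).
sin(714°) = 2 sin 357° cos 357° = -0.1045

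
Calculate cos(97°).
cos(97°) = -0.1219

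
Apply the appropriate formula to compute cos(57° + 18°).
cos(57° + 18°) = cos 57° cos 18° - sin 57° sin 18° = (√6-√2)/4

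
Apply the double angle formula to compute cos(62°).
cos(62°) = cos²31° - sin²31° = 0.4695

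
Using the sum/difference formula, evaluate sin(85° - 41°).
sin(85° - 41°) = sin 85° cos 41° - cos 85° sin 41° = 0.6947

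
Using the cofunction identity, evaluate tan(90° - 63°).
tan(90° - 63°) = cot(63°) = 0.5095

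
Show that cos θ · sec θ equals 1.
LHS = cos θ · (1/cos θ) = 1 = RHS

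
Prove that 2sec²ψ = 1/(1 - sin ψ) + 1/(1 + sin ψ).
RHS = [(1 + sin ψ) + (1 - sin ψ)] / [(1 - sin ψ)(1 + sin ψ)] = 2/(1 - sin²ψ) = 2/cos²ψ = 2sec²ψ = LHS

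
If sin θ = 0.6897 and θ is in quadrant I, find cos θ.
cos θ = 0.7241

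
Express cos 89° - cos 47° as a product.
cos 89° - cos 47° = -2 sin(68°) sin(21°)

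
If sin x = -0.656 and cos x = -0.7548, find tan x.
tan x = sin x / cos x = 0.8691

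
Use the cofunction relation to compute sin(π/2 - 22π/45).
sin(π/2 - 22π/45) = cos(22π/45) = 0.0349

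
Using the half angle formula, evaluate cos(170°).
cos(170°) = -√((1 + cos 340°)/2) = -0.9848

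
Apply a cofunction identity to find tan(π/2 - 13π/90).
tan(π/2 - 13π/90) = cot(13π/90) = 2.05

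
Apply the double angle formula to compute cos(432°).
cos(432°) = 2cos²216° - 1 = 0.309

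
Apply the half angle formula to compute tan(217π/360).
tan(217π/360) = sin 217π/180 / (1 + cos 217π/180) = -2.989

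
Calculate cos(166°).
cos(166°) = -0.9703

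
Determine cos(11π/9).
cos(11π/9) = -0.766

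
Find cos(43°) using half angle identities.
cos(43°) = √((1 + cos 86°)/2) = 0.7314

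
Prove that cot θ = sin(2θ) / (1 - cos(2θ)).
RHS = 2 sin θ cos θ / (2sin²θ) = cos θ/sin θ = cot θ = LHS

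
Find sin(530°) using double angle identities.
sin(530°) = 2 sin 265° cos 265° = 0.1736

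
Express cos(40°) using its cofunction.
cos(40°) = sin(90° - 40°) = sin(50°)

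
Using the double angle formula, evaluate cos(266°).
cos(266°) = cos²133° - sin²133° = -0.06976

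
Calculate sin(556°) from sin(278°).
sin(556°) = 2 sin 278° cos 278° = -0.2756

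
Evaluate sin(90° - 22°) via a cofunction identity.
sin(90° - 22°) = cos(22°) = 0.9272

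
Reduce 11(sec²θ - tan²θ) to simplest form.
11(sec²θ - tan²θ) = 11 (using Pythagorean identity)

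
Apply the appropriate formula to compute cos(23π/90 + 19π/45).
cos(23π/90 + 19π/45) = cos 23π/90 cos 19π/45 - sin 23π/90 sin 19π/45 = -0.5299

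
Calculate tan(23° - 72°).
tan(23° - 72°) = (tan 23° - tan 72°)/(1 + tan 23° tan 72°) = -1.15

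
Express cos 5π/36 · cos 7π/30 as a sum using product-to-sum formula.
cos 5π/36 cos 7π/30 = (1/2)[cos(5π/36-7π/30) + cos(5π/36+7π/30)]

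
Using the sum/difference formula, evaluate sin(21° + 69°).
sin(21° + 69°) = sin 21° cos 69° + cos 21° sin 69° = 1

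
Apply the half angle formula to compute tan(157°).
tan(157°) = sin 314° / (1 + cos 314°) = -0.4245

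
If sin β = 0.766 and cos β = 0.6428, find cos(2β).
cos(2β) = cos²β - sin²β = -0.1736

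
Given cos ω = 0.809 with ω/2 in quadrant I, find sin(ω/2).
sin(ω/2) = ±√((1 - cos ω)/2); positive since ω/2 ∈ QI, so sin(ω/2) = 0.309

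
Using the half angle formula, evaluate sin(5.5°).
sin(5.5°) = √((1 - cos 11°)/2) = 0.09585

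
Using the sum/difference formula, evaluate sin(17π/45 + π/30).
sin(17π/45 + π/30) = sin 17π/45 cos π/30 + cos 17π/45 sin π/30 = 0.9613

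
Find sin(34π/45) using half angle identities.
sin(34π/45) = √((1 - cos 68π/45)/2) = 0.6947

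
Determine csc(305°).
csc(305°) = -1.221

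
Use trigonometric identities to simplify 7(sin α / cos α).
7(sin α / cos α) = 7(tan α) (using Quotient identity)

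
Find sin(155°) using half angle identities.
sin(155°) = √((1 - cos 310°)/2) = 0.4226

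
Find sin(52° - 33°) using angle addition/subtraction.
sin(52° - 33°) = sin 52° cos 33° - cos 52° sin 33° = 0.3256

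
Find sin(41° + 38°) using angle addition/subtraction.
sin(41° + 38°) = sin 41° cos 38° + cos 41° sin 38° = 0.9816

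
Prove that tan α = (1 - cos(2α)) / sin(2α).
RHS = 2sin²α / (2 sin α cos α) = sin α/cos α = tan α = LHS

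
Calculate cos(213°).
cos(213°) = -0.8387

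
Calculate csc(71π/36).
csc(71π/36) = -11.47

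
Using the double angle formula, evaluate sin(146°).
sin(146°) = 2 sin 73° cos 73° = 0.5592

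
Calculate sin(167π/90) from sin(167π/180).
sin(167π/90) = 2 sin 167π/180 cos 167π/180 = -0.4384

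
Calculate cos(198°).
cos(198°) = -0.9511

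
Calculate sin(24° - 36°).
sin(24° - 36°) = sin 24° cos 36° - cos 24° sin 36° = -0.2079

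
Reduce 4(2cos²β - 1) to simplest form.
4(2cos²β - 1) = 4(cos(2β)) (using Double angle)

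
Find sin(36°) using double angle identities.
sin(36°) = 2 sin 18° cos 18° = 0.5878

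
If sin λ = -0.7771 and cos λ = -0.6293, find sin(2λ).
sin(2λ) = 2 sin λ cos λ = 0.9781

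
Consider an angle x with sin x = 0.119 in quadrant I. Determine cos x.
cos x = √(1 - sin²x) = 0.9929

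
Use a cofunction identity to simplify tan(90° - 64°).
tan(90° - 64°) = cot(64°)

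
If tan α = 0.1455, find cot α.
cot α = 1/tan α = 6.873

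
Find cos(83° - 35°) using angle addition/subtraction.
cos(83° - 35°) = cos 83° cos 35° + sin 83° sin 35° = 0.6691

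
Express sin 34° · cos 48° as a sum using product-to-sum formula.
sin 34° cos 48° = (1/2)[sin(34°+48°) + sin(34°-48°)]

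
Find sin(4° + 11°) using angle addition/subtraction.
sin(4° + 11°) = sin 4° cos 11° + cos 4° sin 11° = (√6-√2)/4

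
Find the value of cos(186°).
cos(186°) = -0.9945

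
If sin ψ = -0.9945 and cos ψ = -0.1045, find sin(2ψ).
sin(2ψ) = 2 sin ψ cos ψ = 0.2079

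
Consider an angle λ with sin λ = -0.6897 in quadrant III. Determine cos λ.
cos λ = ±√(1 - sin²λ) = -0.7241 (negative in QIII)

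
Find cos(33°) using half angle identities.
cos(33°) = √((1 + cos 66°)/2) = 0.8387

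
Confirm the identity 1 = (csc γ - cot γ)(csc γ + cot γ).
RHS = csc²γ - cot²γ = (1 + cot²γ) - cot²γ = 1 = LHS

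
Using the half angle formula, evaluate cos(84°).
cos(84°) = √((1 + cos 168°)/2) = 0.1045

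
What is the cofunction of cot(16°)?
cot(16°) = tan(90° - 16°) = tan(74°)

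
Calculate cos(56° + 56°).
cos(56° + 56°) = cos 56° cos 56° - sin 56° sin 56° = -0.3746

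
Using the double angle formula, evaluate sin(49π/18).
sin(49π/18) = 2 sin 49π/36 cos 49π/36 = 0.766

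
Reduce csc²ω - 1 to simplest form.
csc²ω - 1 = cot²ω (using Pythagorean identity)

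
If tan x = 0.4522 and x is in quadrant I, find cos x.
cos x = 0.9112 (using tan²x + 1 = sec²x)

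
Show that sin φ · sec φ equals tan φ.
LHS = sin φ · (1/cos φ) = sin φ/cos φ = tan φ = RHS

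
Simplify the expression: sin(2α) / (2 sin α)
sin(2α) / (2 sin α) = cos α (using Double angle)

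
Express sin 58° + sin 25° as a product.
sin 58° + sin 25° = 2 sin(41.5°) cos(16.5°)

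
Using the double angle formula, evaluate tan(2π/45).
tan(2π/45) = 2 tan π/45 / (1 - tan²π/45) = 0.1405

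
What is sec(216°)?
sec(216°) = -1.236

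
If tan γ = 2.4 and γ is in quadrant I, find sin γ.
sin γ = 0.9231 (using tan²γ + 1 = sec²γ)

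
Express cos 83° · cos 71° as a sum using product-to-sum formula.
cos 83° cos 71° = (1/2)[cos(83°-71°) + cos(83°+71°)]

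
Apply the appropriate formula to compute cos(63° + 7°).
cos(63° + 7°) = cos 63° cos 7° - sin 63° sin 7° = 0.342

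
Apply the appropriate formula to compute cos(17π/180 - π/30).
cos(17π/180 - π/30) = cos 17π/180 cos π/30 + sin 17π/180 sin π/30 = 0.9816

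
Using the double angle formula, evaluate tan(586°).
tan(586°) = 2 tan 293° / (1 - tan²293°) = 1.036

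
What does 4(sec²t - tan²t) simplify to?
4(sec²t - tan²t) = 4 (using Pythagorean identity)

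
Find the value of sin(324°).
sin(324°) = -0.5878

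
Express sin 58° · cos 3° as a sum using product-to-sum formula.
sin 58° cos 3° = (1/2)[sin(58°+3°) + sin(58°-3°)]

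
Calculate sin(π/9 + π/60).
sin(π/9 + π/60) = sin π/9 cos π/60 + cos π/9 sin π/60 = 0.3907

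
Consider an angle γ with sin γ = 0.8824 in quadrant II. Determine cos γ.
cos γ = ±√(1 - sin²γ) = -0.4705 (negative in QII)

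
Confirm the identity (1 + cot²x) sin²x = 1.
LHS = csc²x · sin²x = (1/sin²x) · sin²x = 1 = RHS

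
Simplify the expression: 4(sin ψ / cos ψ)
4(sin ψ / cos ψ) = 4(tan ψ) (using Quotient identity)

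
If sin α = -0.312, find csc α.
csc α = 1/sin α = -3.205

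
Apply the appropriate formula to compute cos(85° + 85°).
cos(85° + 85°) = cos 85° cos 85° - sin 85° sin 85° = -0.9848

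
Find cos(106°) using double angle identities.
cos(106°) = cos²53° - sin²53° = -0.2756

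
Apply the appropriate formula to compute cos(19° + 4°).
cos(19° + 4°) = cos 19° cos 4° - sin 19° sin 4° = 0.9205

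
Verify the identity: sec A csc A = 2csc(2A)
RHS = 2/sin(2A) = 2/(2 sin A cos A) = 1/(sin A cos A) = (1/cos A)(1/sin A) = sec A csc A = LHS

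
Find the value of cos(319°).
cos(319°) = 0.7547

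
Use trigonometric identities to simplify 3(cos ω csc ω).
3(cos ω csc ω) = 3(cot ω) (using Reciprocal + quotient)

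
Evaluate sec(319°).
sec(319°) = 1.325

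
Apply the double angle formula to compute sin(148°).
sin(148°) = 2 sin 74° cos 74° = 0.5299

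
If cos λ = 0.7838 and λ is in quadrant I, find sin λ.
sin λ = 0.621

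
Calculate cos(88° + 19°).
cos(88° + 19°) = cos 88° cos 19° - sin 88° sin 19° = -0.2924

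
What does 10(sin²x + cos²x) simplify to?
10(sin²x + cos²x) = 10 (using Pythagorean identity)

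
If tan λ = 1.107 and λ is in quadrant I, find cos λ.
cos λ = 0.6703 (using tan²λ + 1 = sec²λ)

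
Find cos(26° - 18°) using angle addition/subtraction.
cos(26° - 18°) = cos 26° cos 18° + sin 26° sin 18° = 0.9903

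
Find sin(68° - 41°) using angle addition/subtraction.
sin(68° - 41°) = sin 68° cos 41° - cos 68° sin 41° = 0.454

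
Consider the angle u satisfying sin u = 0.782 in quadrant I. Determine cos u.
cos u = √(1 - sin²u) = 0.6233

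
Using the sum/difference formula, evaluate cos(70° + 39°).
cos(70° + 39°) = cos 70° cos 39° - sin 70° sin 39° = -0.3256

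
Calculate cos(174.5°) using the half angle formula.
cos(174.5°) = -√((1 + cos 349°)/2) = -0.9954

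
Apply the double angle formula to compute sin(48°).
sin(48°) = 2 sin 24° cos 24° = 0.7431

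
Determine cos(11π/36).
cos(11π/36) = 0.5736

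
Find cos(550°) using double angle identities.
cos(550°) = cos²275° - sin²275° = -0.9848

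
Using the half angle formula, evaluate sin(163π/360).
sin(163π/360) = √((1 - cos 163π/180)/2) = 0.989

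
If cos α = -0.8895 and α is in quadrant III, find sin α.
sin α = -0.4569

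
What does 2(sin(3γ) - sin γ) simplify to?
2(sin(3γ) - sin γ) = 2(2 cos(2γ) sin γ) (using Sum-to-product)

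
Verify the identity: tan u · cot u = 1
LHS = (sin u/cos u) · (cos u/sin u) = 1 = RHS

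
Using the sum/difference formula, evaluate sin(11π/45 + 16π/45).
sin(11π/45 + 16π/45) = sin 11π/45 cos 16π/45 + cos 11π/45 sin 16π/45 = 0.9511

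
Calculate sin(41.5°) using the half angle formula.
sin(41.5°) = √((1 - cos 83°)/2) = 0.6626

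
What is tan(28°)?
tan(28°) = 0.5317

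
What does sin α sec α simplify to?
sin α sec α = tan α (using Reciprocal + quotient)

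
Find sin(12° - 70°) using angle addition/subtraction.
sin(12° - 70°) = sin 12° cos 70° - cos 12° sin 70° = -0.848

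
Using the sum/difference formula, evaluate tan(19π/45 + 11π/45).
tan(19π/45 + 11π/45) = (tan 19π/45 + tan 11π/45)/(1 - tan 19π/45 tan 11π/45) = -√3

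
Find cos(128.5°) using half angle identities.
cos(128.5°) = -√((1 + cos 257°)/2) = -0.6225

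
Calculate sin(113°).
sin(113°) = 0.9205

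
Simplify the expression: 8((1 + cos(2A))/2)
8((1 + cos(2A))/2) = 8(cos²A) (using Power reduction)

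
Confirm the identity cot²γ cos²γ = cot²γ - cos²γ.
RHS = cos²γ/sin²γ - cos²γ = cos²γ(1/sin²γ - 1) = cos²γ · (1 - sin²γ)/sin²γ = cos²γ · cos²γ/sin²γ = cos²γ · cot²γ = LHS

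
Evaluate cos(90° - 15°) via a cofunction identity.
cos(90° - 15°) = sin(15°) = (√6-√2)/4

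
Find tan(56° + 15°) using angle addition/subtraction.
tan(56° + 15°) = (tan 56° + tan 15°)/(1 - tan 56° tan 15°) = 2.904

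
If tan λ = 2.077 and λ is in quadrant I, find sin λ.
sin λ = 0.901 (using tan²λ + 1 = sec²λ)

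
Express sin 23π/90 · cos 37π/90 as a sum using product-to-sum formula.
sin 23π/90 cos 37π/90 = (1/2)[sin(23π/90+37π/90) + sin(23π/90-37π/90)]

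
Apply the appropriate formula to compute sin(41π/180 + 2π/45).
sin(41π/180 + 2π/45) = sin 41π/180 cos 2π/45 + cos 41π/180 sin 2π/45 = 0.7547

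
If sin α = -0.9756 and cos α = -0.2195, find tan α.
tan α = sin α / cos α = 4.445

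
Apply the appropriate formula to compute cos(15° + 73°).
cos(15° + 73°) = cos 15° cos 73° - sin 15° sin 73° = 0.0349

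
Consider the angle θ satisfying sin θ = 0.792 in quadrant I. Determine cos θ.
cos θ = √(1 - sin²θ) = 0.6105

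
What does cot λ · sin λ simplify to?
cot λ · sin λ = cos λ (using Quotient identity)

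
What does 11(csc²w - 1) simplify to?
11(csc²w - 1) = 11(cot²w) (using Pythagorean identity)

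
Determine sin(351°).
sin(351°) = -0.1564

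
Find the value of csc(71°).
csc(71°) = 1.058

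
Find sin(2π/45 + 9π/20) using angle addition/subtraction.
sin(2π/45 + 9π/20) = sin 2π/45 cos 9π/20 + cos 2π/45 sin 9π/20 = 0.9998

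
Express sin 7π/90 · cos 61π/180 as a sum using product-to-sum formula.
sin 7π/90 cos 61π/180 = (1/2)[sin(7π/90+61π/180) + sin(7π/90-61π/180)]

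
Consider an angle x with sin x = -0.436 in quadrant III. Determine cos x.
cos x = ±√(1 - sin²x) = -0.8999 (negative in QIII)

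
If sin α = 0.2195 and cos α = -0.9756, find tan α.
tan α = sin α / cos α = -0.225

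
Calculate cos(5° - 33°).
cos(5° - 33°) = cos 5° cos 33° + sin 5° sin 33° = 0.8829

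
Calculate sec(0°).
sec(0°) = 1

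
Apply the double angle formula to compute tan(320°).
tan(320°) = 2 tan 160° / (1 - tan²160°) = -0.8391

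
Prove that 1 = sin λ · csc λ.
RHS = sin λ · (1/sin λ) = 1 = LHS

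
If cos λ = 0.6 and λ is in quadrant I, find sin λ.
sin λ = 0.8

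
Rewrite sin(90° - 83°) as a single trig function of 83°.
sin(90° - 83°) = cos(83°)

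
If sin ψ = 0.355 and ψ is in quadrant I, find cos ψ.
cos ψ = 0.9349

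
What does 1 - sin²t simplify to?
1 - sin²t = cos²t (using Pythagorean identity)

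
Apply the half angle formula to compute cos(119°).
cos(119°) = -√((1 + cos 238°)/2) = -0.4848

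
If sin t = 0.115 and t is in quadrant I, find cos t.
cos t = 0.9934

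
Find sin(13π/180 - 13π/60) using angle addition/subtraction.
sin(13π/180 - 13π/60) = sin 13π/180 cos 13π/60 - cos 13π/180 sin 13π/60 = -0.4384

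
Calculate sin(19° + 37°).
sin(19° + 37°) = sin 19° cos 37° + cos 19° sin 37° = 0.829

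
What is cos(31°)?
cos(31°) = 0.8572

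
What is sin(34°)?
sin(34°) = 0.5592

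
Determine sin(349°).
sin(349°) = -0.1908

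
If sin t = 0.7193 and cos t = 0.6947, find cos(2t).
cos(2t) = cos²t - sin²t = -0.03478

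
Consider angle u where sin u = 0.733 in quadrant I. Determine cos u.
cos u = √(1 - sin²u) = 0.6802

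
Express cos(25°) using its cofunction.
cos(25°) = sin(90° - 25°) = sin(65°)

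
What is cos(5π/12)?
cos(5π/12) = (√6-√2)/4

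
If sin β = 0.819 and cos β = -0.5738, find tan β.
tan β = sin β / cos β = -1.427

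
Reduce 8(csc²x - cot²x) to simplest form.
8(csc²x - cot²x) = 8 (using Pythagorean identity)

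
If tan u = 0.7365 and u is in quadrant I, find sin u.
sin u = 0.593 (using tan²u + 1 = sec²u)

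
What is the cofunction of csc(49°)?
csc(49°) = sec(90° - 49°) = sec(41°)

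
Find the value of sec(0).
sec(0) = 1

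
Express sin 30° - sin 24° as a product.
sin 30° - sin 24° = 2 cos(27°) sin(3°)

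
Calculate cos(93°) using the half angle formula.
cos(93°) = -√((1 + cos 186°)/2) = -0.05234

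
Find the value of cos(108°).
cos(108°) = -0.309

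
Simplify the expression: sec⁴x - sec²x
sec⁴x - sec²x = tan⁴x + tan²x (using Pythagorean)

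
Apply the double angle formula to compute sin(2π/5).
sin(2π/5) = 2 sin π/5 cos π/5 = 0.9511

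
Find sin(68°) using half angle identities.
sin(68°) = √((1 - cos 136°)/2) = 0.9272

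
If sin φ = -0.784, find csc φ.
csc φ = 1/sin φ = -1.276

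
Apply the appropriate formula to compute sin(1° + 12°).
sin(1° + 12°) = sin 1° cos 12° + cos 1° sin 12° = 0.225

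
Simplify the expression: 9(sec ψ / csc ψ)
9(sec ψ / csc ψ) = 9(tan ψ) (using Reciprocal identities)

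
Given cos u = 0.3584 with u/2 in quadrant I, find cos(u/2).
cos(u/2) = ±√((1 + cos u)/2); positive since u/2 ∈ QI, so cos(u/2) = 0.8241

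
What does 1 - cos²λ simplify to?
1 - cos²λ = sin²λ (using Pythagorean identity)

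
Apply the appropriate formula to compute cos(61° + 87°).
cos(61° + 87°) = cos 61° cos 87° - sin 61° sin 87° = -0.848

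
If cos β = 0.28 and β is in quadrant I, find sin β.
sin β = 0.96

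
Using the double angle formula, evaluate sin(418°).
sin(418°) = 2 sin 209° cos 209° = 0.848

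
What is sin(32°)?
sin(32°) = 0.5299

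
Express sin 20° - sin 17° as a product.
sin 20° - sin 17° = 2 cos(18.5°) sin(1.5°)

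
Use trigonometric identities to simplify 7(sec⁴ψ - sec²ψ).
7(sec⁴ψ - sec²ψ) = 7(tan⁴ψ + tan²ψ) (using Pythagorean)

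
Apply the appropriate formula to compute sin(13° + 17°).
sin(13° + 17°) = sin 13° cos 17° + cos 13° sin 17° = 1/2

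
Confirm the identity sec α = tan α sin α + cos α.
RHS = sin²α/cos α + cos α = (sin²α + cos²α)/cos α = 1/cos α = sec α = LHS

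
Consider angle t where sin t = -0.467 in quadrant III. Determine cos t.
cos t = ±√(1 - sin²t) = -0.8843 (negative in QIII)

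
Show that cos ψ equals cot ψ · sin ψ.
RHS = (cos ψ/sin ψ) · sin ψ = cos ψ = LHS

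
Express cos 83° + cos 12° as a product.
cos 83° + cos 12° = 2 cos(47.5°) cos(35.5°)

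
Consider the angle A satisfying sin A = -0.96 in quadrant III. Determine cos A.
cos A = ±√(1 - sin²A) = -0.28 (negative in QIII)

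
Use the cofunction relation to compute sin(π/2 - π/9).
sin(π/2 - π/9) = cos(π/9) = 0.9397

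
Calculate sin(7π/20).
sin(7π/20) = 0.891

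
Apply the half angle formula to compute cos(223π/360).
cos(223π/360) = -√((1 + cos 223π/180)/2) = -0.3665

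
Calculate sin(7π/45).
sin(7π/45) = 0.4695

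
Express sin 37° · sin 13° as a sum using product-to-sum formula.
sin 37° sin 13° = (1/2)[cos(37°-13°) - cos(37°+13°)]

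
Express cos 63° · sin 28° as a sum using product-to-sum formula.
cos 63° sin 28° = (1/2)[sin(63°+28°) - sin(63°-28°)]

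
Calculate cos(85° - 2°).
cos(85° - 2°) = cos 85° cos 2° + sin 85° sin 2° = 0.1219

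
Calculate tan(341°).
tan(341°) = -0.3443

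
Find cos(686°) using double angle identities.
cos(686°) = 1 - 2sin²343° = 0.829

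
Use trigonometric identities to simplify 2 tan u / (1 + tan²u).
2 tan u / (1 + tan²u) = sin(2u) (using Double angle)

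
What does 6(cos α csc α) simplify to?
6(cos α csc α) = 6(cot α) (using Reciprocal + quotient)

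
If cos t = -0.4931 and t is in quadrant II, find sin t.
sin t = 0.87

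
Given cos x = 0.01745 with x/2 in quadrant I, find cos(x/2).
cos(x/2) = ±√((1 + cos x)/2); positive since x/2 ∈ QI, so cos(x/2) = 0.7132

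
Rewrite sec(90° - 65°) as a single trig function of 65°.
sec(90° - 65°) = csc(65°)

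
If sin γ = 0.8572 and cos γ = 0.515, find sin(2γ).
sin(2γ) = 2 sin γ cos γ = 0.8829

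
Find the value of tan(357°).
tan(357°) = -0.05241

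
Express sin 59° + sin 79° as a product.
sin 59° + sin 79° = 2 sin(69°) cos(-10°)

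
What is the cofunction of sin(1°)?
sin(1°) = cos(90° - 1°) = cos(89°)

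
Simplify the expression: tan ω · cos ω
tan ω · cos ω = sin ω (using Quotient identity)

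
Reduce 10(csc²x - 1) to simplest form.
10(csc²x - 1) = 10(cot²x) (using Pythagorean identity)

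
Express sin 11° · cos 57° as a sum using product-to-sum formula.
sin 11° cos 57° = (1/2)[sin(11°+57°) + sin(11°-57°)]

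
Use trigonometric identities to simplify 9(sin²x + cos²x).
9(sin²x + cos²x) = 9 (using Pythagorean identity)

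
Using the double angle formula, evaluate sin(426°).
sin(426°) = 2 sin 213° cos 213° = 0.9135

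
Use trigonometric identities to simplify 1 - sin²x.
1 - sin²x = cos²x (using Pythagorean identity)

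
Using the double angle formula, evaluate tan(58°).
tan(58°) = 2 tan 29° / (1 - tan²29°) = 1.6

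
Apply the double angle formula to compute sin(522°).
sin(522°) = 2 sin 261° cos 261° = 0.309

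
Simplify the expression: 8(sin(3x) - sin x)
8(sin(3x) - sin x) = 8(2 cos(2x) sin x) (using Sum-to-product)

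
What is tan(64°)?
tan(64°) = 2.05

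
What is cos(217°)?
cos(217°) = -0.7986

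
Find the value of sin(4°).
sin(4°) = 0.06976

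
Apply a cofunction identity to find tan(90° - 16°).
tan(90° - 16°) = cot(16°) = 3.487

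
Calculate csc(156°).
csc(156°) = 2.459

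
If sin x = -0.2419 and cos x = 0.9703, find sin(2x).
sin(2x) = 2 sin x cos x = -0.4694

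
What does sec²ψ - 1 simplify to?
sec²ψ - 1 = tan²ψ (using Pythagorean identity)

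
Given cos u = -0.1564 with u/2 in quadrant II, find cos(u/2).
cos(u/2) = ±√((1 + cos u)/2); negative since u/2 ∈ QII, so cos(u/2) = -0.6495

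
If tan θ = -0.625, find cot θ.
cot θ = 1/tan θ = -1.6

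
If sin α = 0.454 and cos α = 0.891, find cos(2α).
cos(2α) = cos²α - sin²α = 0.5878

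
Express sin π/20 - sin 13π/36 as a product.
sin π/20 - sin 13π/36 = 2 cos(37π/180) sin(-7π/45)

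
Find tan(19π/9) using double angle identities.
tan(19π/9) = 2 tan 19π/18 / (1 - tan²19π/18) = 0.364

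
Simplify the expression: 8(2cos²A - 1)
8(2cos²A - 1) = 8(cos(2A)) (using Double angle)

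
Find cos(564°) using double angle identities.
cos(564°) = cos²282° - sin²282° = -0.9135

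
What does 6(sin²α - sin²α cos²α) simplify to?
6(sin²α - sin²α cos²α) = 6(sin⁴α) (using Factoring)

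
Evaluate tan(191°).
tan(191°) = 0.1944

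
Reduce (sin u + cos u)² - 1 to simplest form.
(sin u + cos u)² - 1 = sin(2u) (using Pythagorean + double angle)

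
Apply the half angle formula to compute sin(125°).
sin(125°) = √((1 - cos 250°)/2) = 0.8192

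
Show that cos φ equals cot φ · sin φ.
RHS = (cos φ/sin φ) · sin φ = cos φ = LHS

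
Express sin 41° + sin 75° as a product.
sin 41° + sin 75° = 2 sin(58°) cos(-17°)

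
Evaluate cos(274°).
cos(274°) = 0.06976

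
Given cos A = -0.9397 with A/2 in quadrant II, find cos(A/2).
cos(A/2) = ±√((1 + cos A)/2); negative since A/2 ∈ QII, so cos(A/2) = -0.1736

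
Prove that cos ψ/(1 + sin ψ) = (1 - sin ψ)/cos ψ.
RHS = (1 - sin ψ)(1 + sin ψ) / (cos ψ(1 + sin ψ)) = (1 - sin²ψ) / (cos ψ(1 + sin ψ)) = cos²ψ / (cos ψ(1 + sin ψ)) = cos ψ/(1 + sin ψ) = LHS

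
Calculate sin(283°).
sin(283°) = -0.9744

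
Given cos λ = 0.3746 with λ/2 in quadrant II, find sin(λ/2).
sin(λ/2) = ±√((1 - cos λ)/2); positive since λ/2 ∈ QII, so sin(λ/2) = 0.5592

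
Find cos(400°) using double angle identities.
cos(400°) = cos²200° - sin²200° = 0.766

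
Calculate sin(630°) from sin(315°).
sin(630°) = 2 sin 315° cos 315° = -1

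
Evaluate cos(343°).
cos(343°) = 0.9563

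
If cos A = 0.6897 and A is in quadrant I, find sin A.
sin A = 0.7241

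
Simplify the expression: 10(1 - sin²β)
10(1 - sin²β) = 10(cos²β) (using Pythagorean identity)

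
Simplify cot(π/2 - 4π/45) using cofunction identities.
cot(π/2 - 4π/45) = tan(4π/45)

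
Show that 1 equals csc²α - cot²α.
RHS = 1/sin²α - cos²α/sin²α = (1 - cos²α)/sin²α = sin²α/sin²α = 1 = LHS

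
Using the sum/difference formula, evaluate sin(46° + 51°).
sin(46° + 51°) = sin 46° cos 51° + cos 46° sin 51° = 0.9925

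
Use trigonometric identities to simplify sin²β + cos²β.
sin²β + cos²β = 1 (using Pythagorean identity)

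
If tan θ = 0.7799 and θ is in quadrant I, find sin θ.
sin θ = 0.615 (using tan²θ + 1 = sec²θ)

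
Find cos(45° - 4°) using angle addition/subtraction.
cos(45° - 4°) = cos 45° cos 4° + sin 45° sin 4° = 0.7547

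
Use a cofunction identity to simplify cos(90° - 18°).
cos(90° - 18°) = sin(18°)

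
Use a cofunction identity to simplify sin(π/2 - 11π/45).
sin(π/2 - 11π/45) = cos(11π/45)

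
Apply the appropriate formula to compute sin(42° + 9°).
sin(42° + 9°) = sin 42° cos 9° + cos 42° sin 9° = 0.7771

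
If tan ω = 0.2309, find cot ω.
cot ω = 1/tan ω = 4.331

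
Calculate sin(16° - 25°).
sin(16° - 25°) = sin 16° cos 25° - cos 16° sin 25° = -0.1564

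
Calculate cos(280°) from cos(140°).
cos(280°) = cos²140° - sin²140° = 0.1736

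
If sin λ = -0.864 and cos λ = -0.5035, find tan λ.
tan λ = sin λ / cos λ = 1.716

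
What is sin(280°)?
sin(280°) = -0.9848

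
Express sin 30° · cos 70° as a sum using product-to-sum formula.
sin 30° cos 70° = (1/2)[sin(30°+70°) + sin(30°-70°)]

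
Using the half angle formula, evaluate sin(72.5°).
sin(72.5°) = √((1 - cos 145°)/2) = 0.9537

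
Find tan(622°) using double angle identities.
tan(622°) = 2 tan 311° / (1 - tan²311°) = 7.115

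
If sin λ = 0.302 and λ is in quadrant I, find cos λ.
cos λ = 0.9533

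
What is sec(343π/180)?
sec(343π/180) = 1.046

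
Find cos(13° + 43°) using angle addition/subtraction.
cos(13° + 43°) = cos 13° cos 43° - sin 13° sin 43° = 0.5592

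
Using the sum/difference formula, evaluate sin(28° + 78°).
sin(28° + 78°) = sin 28° cos 78° + cos 28° sin 78° = 0.9613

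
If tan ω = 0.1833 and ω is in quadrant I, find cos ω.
cos ω = 0.9836 (using tan²ω + 1 = sec²ω)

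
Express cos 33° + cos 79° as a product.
cos 33° + cos 79° = 2 cos(56°) cos(-23°)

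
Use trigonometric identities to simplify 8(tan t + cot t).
8(tan t + cot t) = 8(sec t csc t) (using Quotient identities)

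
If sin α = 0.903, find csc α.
csc α = 1/sin α = 1.107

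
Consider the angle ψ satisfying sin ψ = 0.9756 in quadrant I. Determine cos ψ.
cos ψ = √(1 - sin²ψ) = 0.2196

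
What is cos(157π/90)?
cos(157π/90) = 0.6947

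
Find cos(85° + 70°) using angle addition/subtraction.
cos(85° + 70°) = cos 85° cos 70° - sin 85° sin 70° = -0.9063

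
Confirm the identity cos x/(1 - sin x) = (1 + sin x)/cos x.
RHS = (1 + sin x)(1 - sin x) / (cos x(1 - sin x)) = (1 - sin²x) / (cos x(1 - sin x)) = cos²x / (cos x(1 - sin x)) = cos x/(1 - sin x) = LHS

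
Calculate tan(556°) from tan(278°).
tan(556°) = 2 tan 278° / (1 - tan²278°) = 0.2867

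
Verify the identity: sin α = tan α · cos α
RHS = (sin α/cos α) · cos α = sin α = LHS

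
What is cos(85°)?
cos(85°) = 0.08716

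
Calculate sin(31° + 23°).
sin(31° + 23°) = sin 31° cos 23° + cos 31° sin 23° = 0.809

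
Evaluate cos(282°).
cos(282°) = 0.2079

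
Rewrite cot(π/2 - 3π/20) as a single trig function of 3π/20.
cot(π/2 - 3π/20) = tan(3π/20)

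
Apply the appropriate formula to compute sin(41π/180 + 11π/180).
sin(41π/180 + 11π/180) = sin 41π/180 cos 11π/180 + cos 41π/180 sin 11π/180 = 0.788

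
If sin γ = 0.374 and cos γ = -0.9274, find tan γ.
tan γ = sin γ / cos γ = -0.4033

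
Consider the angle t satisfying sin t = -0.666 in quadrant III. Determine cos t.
cos t = ±√(1 - sin²t) = -0.746 (negative in QIII)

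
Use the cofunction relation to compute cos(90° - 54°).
cos(90° - 54°) = sin(54°) = 0.809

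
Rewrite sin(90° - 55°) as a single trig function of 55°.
sin(90° - 55°) = cos(55°)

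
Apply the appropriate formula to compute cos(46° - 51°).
cos(46° - 51°) = cos 46° cos 51° + sin 46° sin 51° = 0.9962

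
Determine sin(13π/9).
sin(13π/9) = -0.9848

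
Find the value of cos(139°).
cos(139°) = -0.7547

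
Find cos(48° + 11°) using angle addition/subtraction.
cos(48° + 11°) = cos 48° cos 11° - sin 48° sin 11° = 0.515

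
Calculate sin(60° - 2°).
sin(60° - 2°) = sin 60° cos 2° - cos 60° sin 2° = 0.848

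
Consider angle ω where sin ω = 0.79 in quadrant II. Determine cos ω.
cos ω = ±√(1 - sin²ω) = -0.6131 (negative in QII)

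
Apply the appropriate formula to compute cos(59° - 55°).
cos(59° - 55°) = cos 59° cos 55° + sin 59° sin 55° = 0.9976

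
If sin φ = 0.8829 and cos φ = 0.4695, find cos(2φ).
cos(2φ) = cos²φ - sin²φ = -0.5591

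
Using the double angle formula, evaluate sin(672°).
sin(672°) = 2 sin 336° cos 336° = -0.7431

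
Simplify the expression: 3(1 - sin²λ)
3(1 - sin²λ) = 3(cos²λ) (using Pythagorean identity)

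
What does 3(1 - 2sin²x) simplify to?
3(1 - 2sin²x) = 3(cos(2x)) (using Double angle)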